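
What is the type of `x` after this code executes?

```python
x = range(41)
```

range() returns a range object

range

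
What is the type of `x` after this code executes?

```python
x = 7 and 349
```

'and' with truthy values returns last operand (int)

int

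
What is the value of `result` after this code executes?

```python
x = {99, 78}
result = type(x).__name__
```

x is set; result = 'set'

'set'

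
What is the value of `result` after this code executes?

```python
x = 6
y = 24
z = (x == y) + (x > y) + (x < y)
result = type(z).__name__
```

x is int; y is int; z is int; result = 'int'

'int'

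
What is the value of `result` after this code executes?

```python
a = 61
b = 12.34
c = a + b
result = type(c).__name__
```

a is int; b is float; c is float; result = 'float'

'float'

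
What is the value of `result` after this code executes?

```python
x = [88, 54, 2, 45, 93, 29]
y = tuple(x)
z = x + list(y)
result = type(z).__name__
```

x is list; y is tuple; z is list; result = 'list'

'list'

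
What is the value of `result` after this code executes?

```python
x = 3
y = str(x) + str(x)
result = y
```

x = 3; y = '33'; result = '33'

'33'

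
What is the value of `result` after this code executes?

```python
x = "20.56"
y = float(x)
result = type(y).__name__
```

x is str; y is float; result = 'float'

'float'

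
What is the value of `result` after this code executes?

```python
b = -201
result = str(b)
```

b = -201; result = '-201'

'-201'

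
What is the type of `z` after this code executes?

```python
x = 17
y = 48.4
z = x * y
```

int * float = float

float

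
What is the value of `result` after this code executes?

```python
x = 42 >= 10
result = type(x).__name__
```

x is bool; result = 'bool'

'bool'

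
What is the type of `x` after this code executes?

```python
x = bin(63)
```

bin() returns str representation

str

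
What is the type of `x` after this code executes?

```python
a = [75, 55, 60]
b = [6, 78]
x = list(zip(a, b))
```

list(zip()) returns a list of tuples

list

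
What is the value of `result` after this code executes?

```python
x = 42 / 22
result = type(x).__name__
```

x is float; result = 'float'

'float'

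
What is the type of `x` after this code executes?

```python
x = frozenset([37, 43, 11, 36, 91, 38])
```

frozenset() returns frozenset

frozenset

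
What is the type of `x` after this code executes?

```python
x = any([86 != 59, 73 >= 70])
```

any() returns bool

bool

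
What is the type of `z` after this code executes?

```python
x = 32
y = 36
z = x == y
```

Equality comparison returns bool

bool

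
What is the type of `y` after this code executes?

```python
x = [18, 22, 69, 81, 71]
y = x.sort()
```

list.sort() returns None (mutates in place)

NoneType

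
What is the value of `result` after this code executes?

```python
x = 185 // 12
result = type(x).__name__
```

x is int; result = 'int'

'int'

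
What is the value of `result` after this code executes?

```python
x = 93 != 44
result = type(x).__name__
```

x is bool; result = 'bool'

'bool'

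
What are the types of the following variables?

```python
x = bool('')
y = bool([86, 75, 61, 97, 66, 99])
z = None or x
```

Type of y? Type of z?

bool() returns bool; None or bool returns the bool

bool, bool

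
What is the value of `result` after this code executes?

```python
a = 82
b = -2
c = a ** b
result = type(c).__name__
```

a is int; b is int; c is float; result = 'float'

'float'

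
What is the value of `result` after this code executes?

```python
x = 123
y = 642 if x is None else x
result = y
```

x = 123; y = 123; result = 123

123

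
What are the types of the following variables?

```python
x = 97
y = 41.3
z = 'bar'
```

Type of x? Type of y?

x is assigned a bare integer (no decimal point), so it is an int; y is assigned a number with a decimal point, so it is a float

int, float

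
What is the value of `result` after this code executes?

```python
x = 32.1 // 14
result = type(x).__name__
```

x is float; result = 'float'

'float'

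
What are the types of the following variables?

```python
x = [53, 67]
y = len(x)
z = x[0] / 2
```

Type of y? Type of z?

len() returns int; int / int = float

int, float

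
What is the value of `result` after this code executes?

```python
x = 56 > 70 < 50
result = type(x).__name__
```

x is bool; result = 'bool'

'bool'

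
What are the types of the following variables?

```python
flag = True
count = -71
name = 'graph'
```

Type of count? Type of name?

count is assigned a bare integer (no decimal point), so it is an int; name is assigned a quoted string literal, so it is a str

int, str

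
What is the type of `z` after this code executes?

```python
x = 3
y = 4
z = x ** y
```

positive int ** positive int = int

int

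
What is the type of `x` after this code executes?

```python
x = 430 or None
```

'or' returns first truthy value

int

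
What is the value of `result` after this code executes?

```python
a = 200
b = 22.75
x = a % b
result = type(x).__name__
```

a is int; b is float; x is float; result = 'float'

'float'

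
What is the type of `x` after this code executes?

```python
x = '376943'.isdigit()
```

str.isdigit() returns bool

bool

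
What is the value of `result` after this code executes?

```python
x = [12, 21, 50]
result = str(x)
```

x = [12, 21, 50]; result = '[12, 21, 50]'

'[12, 21, 50]'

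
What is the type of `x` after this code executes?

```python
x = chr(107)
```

chr() returns str (single char)

str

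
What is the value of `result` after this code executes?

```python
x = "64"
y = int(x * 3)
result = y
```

x = '64'; y = 646464; result = 646464

646464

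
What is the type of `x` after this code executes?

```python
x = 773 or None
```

'or' returns first truthy value

int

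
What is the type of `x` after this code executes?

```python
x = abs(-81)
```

abs() of int returns int

int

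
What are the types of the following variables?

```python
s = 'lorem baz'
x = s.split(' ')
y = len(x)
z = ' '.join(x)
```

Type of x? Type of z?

str.split() returns list; str.join() returns str

list, str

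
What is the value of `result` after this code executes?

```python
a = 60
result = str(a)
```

a = 60; result = '60'

'60'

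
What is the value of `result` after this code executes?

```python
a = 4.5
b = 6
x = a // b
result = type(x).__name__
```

a is float; b is int; x is float; result = 'float'

'float'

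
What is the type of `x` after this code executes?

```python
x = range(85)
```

range() returns a range object

range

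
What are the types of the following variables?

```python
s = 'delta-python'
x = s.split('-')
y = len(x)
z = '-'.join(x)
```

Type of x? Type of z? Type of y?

str.split() returns list; str.join() returns str; len() returns int

list, str, int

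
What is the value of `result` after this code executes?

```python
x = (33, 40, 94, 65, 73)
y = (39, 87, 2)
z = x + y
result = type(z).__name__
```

x is tuple; y is tuple; z is tuple; result = 'tuple'

'tuple'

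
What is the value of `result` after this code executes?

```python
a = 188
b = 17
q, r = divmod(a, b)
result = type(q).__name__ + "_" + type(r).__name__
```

a is int; b is int; q is int; r is int; result = 'int_int'

'int_int'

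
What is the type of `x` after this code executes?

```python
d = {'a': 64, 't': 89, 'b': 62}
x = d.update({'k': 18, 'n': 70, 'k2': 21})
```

dict.update() returns None

NoneType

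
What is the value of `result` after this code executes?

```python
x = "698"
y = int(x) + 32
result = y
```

x = '698'; y = 730; result = 730

730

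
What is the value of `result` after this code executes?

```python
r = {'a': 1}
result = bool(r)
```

r = {'a': 1}; result = True

True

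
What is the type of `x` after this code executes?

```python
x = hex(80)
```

hex() returns str representation

str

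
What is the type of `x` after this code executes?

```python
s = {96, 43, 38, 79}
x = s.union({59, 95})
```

set.union() returns a new set

set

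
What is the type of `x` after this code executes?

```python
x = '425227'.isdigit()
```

str.isdigit() returns bool

bool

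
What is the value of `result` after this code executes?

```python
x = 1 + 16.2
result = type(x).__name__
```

x is float; result = 'float'

'float'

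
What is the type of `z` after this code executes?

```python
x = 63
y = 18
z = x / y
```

int / int = float

float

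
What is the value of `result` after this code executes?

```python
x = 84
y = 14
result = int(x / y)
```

x = 84; y = 14; result = 6

6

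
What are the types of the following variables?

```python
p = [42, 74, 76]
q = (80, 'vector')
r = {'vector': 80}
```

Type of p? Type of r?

p is assigned a list literal (square brackets); r is assigned a dict literal ({key: value})

list, dict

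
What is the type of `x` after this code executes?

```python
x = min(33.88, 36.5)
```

min() of floats returns float

float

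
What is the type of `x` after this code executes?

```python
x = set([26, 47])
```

set() constructor returns set

set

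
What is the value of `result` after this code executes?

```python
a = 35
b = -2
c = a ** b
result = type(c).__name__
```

a is int; b is int; c is float; result = 'float'

'float'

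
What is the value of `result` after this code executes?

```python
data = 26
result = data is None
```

data = 26; result = False

False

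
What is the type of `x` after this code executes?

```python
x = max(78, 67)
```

max() of ints returns int

int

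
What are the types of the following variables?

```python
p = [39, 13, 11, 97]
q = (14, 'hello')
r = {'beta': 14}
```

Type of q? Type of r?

q is assigned a tuple (parenthesized, comma-separated values); r is assigned a dict literal ({key: value})

tuple, dict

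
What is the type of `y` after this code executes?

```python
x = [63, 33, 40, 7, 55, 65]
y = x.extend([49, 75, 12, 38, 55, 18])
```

list.extend() returns None

NoneType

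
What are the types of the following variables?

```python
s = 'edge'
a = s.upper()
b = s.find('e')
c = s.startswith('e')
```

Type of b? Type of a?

find() returns int; upper() returns str

int, str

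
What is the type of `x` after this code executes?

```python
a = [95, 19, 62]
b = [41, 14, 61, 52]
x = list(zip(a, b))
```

list(zip()) returns a list of tuples

list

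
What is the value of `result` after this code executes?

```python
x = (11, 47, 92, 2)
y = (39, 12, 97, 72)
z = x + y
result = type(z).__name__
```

x is tuple; y is tuple; z is tuple; result = 'tuple'

'tuple'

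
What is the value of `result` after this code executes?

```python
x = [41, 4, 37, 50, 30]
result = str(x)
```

x = [41, 4, 37, 50, 30]; result = '[41, 4, 37, 50, 30]'

'[41, 4, 37, 50, 30]'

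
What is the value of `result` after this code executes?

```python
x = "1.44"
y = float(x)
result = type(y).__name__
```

x is str; y is float; result = 'float'

'float'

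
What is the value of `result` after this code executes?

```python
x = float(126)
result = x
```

x = 126.0; result = 126.0

126.0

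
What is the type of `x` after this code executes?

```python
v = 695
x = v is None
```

'is' comparison returns bool

bool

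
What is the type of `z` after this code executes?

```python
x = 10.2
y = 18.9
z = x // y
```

float // float = float

float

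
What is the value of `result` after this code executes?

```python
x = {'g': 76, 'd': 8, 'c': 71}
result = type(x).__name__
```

x is dict; result = 'dict'

'dict'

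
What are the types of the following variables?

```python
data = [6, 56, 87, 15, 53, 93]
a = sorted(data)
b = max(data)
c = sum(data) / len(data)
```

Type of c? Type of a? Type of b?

int / int = float; sorted() returns list; max of ints returns int

float, list, int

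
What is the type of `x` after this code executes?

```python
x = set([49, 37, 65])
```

set() constructor returns set

set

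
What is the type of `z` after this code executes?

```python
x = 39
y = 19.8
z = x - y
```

int - float = float

float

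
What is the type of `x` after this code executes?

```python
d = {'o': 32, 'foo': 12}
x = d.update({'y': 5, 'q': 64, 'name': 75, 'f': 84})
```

dict.update() returns None

NoneType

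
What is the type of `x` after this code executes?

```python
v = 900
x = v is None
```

'is' comparison returns bool

bool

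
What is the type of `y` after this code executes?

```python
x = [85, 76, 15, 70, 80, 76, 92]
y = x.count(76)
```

list.count() returns int

int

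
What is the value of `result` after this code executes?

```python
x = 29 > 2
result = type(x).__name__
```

x is bool; result = 'bool'

'bool'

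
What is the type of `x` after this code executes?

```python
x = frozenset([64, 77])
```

frozenset() returns frozenset

frozenset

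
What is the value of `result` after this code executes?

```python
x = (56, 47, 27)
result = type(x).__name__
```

x is tuple; result = 'tuple'

'tuple'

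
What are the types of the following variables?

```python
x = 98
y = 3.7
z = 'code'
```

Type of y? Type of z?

y is assigned a number with a decimal point, so it is a float; z is assigned a quoted string literal, so it is a str

float, str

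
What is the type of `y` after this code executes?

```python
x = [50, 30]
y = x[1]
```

Indexing list[int] returns int

int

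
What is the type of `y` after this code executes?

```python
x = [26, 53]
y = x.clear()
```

list.clear() returns None

NoneType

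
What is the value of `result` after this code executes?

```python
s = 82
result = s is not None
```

s = 82; result = True

True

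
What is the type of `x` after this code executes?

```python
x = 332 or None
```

'or' returns first truthy value

int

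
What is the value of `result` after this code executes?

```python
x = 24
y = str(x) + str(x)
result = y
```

x = 24; y = '2424'; result = '2424'

'2424'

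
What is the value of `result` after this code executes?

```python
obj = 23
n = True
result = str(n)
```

obj = 23; n = True; result = 'True'

'True'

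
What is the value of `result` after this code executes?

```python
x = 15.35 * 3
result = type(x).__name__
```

x is float; result = 'float'

'float'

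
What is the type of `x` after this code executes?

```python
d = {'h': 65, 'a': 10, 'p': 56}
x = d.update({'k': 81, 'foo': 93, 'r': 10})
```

dict.update() returns None

NoneType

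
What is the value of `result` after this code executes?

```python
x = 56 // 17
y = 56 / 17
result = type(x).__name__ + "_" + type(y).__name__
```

x is int; y is float; result = 'int_float'

'int_float'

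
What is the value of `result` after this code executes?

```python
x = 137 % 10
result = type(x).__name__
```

x is int; result = 'int'

'int'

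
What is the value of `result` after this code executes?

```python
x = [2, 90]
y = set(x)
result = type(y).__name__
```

x is list; y is set; result = 'set'

'set'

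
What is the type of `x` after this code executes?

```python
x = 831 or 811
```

'or' returns first truthy value (int)

int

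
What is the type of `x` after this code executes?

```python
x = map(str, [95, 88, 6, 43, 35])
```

map() returns a map object

map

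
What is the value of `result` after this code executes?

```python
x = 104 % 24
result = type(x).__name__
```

x is int; result = 'int'

'int'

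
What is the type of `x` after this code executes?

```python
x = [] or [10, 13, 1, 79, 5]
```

'or' returns first truthy value (list)

list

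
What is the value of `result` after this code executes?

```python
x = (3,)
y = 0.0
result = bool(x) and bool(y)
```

x = (3,); y = 0.0; result = False

False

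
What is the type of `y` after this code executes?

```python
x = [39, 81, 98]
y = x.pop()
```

list.pop() returns the popped element

int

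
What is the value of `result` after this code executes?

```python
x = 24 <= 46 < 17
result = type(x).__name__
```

x is bool; result = 'bool'

'bool'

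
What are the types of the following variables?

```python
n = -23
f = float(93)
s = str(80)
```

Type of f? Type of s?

f is assigned the result of calling float(), which returns a float; s is assigned the result of calling str(), which returns a str

float, str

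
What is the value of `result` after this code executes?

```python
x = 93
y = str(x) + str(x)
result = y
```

x = 93; y = '9393'; result = '9393'

'9393'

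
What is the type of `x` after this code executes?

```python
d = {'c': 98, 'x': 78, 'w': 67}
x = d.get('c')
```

dict.get() returns value type when found

int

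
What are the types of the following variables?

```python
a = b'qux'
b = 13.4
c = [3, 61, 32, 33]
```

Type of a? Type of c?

a is assigned a bytes literal (b'...' prefix); c is assigned a list literal (square brackets)

bytes, list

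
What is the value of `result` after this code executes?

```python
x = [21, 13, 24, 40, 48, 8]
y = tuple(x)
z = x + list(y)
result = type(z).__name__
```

x is list; y is tuple; z is list; result = 'list'

'list'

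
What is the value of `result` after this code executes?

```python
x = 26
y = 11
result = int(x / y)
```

x = 26; y = 11; result = 2

2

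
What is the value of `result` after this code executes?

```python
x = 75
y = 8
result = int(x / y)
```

x = 75; y = 8; result = 9

9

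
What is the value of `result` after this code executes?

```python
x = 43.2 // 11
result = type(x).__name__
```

x is float; result = 'float'

'float'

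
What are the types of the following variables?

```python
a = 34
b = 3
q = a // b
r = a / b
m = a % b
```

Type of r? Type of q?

/ returns float; // returns int

float, int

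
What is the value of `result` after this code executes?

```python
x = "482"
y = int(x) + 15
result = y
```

x = '482'; y = 497; result = 497

497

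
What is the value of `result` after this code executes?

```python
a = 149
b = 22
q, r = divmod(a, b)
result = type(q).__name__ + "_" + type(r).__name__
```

a is int; b is int; q is int; r is int; result = 'int_int'

'int_int'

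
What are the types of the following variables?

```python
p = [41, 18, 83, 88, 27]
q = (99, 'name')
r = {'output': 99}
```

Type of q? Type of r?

q is assigned a tuple (parenthesized, comma-separated values); r is assigned a dict literal ({key: value})

tuple, dict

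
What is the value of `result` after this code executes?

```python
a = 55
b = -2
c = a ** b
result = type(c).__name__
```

a is int; b is int; c is float; result = 'float'

'float'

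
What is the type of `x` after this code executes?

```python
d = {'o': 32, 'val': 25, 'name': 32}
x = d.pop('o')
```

dict.pop() returns the value

int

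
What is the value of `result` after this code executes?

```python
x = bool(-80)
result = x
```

x = True; result = True

True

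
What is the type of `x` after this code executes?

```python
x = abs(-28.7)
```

abs() of float returns float

float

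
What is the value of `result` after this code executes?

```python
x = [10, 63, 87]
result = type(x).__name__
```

x is list; result = 'list'

'list'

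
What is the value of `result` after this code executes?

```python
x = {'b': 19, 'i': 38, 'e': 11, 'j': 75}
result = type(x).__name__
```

x is dict; result = 'dict'

'dict'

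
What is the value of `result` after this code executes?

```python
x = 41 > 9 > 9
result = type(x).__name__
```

x is bool; result = 'bool'

'bool'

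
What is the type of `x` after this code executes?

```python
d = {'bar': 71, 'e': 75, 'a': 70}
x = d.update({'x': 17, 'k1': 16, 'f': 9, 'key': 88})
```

dict.update() returns None

NoneType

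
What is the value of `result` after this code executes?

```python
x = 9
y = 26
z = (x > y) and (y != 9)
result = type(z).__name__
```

x is int; y is int; z is bool; result = 'bool'

'bool'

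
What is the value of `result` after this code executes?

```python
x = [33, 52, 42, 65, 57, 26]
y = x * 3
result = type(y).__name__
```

x is list; y is list; result = 'list'

'list'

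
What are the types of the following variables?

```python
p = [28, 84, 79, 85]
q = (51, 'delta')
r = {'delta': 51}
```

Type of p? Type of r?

p is assigned a list literal (square brackets); r is assigned a dict literal ({key: value})

list, dict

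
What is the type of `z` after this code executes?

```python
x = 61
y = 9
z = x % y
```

int % int = int

int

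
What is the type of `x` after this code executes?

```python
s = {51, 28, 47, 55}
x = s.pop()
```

Popping from set[int] returns int

int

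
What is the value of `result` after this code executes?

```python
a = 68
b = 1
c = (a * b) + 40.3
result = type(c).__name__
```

a is int; b is int; c is float; result = 'float'

'float'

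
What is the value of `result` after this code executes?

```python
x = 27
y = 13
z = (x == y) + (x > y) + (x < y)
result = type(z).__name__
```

x is int; y is int; z is int; result = 'int'

'int'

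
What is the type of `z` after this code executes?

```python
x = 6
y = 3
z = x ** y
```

positive int ** positive int = int

int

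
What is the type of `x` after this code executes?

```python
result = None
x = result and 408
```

'and' returns first falsy value (None)

NoneType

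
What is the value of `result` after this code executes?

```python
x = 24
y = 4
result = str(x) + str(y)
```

x = 24; y = 4; result = '244'

'244'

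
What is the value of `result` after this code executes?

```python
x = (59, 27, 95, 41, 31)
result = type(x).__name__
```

x is tuple; result = 'tuple'

'tuple'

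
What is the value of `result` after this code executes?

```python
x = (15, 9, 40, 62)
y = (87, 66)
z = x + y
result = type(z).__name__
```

x is tuple; y is tuple; z is tuple; result = 'tuple'

'tuple'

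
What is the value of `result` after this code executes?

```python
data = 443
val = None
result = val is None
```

data = 443; val = None; result = True

True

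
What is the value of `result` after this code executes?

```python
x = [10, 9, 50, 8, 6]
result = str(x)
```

x = [10, 9, 50, 8, 6]; result = '[10, 9, 50, 8, 6]'

'[10, 9, 50, 8, 6]'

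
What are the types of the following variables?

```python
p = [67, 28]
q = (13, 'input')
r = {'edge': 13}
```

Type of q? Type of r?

q is assigned a tuple (parenthesized, comma-separated values); r is assigned a dict literal ({key: value})

tuple, dict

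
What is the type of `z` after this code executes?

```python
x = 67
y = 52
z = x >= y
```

Comparison returns bool

bool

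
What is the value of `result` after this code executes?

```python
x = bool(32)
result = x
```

x = True; result = True

True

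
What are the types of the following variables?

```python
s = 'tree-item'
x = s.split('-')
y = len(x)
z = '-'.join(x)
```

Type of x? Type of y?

str.split() returns list; len() returns int

list, int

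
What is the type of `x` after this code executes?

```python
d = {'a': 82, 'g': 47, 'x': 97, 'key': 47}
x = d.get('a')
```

dict.get() returns value type when found

int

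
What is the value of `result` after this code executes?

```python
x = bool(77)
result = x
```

x = True; result = True

True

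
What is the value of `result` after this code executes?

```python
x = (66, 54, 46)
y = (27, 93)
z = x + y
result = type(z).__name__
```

x is tuple; y is tuple; z is tuple; result = 'tuple'

'tuple'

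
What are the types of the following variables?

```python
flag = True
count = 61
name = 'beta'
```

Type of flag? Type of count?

flag is assigned the constant True, which has type bool; count is assigned a bare integer (no decimal point), so it is an int

bool, int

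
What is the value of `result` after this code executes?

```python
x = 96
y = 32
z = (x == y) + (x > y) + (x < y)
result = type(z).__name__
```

x is int; y is int; z is int; result = 'int'

'int'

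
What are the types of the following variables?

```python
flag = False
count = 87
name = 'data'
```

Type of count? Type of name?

count is assigned a bare integer (no decimal point), so it is an int; name is assigned a quoted string literal, so it is a str

int, str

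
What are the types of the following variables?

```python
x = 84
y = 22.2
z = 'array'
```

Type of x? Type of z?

x is assigned a bare integer (no decimal point), so it is an int; z is assigned a quoted string literal, so it is a str

int, str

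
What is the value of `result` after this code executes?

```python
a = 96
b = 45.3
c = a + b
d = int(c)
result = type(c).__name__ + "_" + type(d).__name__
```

a is int; b is float; c is float; d is int; result = 'float_int'

'float_int'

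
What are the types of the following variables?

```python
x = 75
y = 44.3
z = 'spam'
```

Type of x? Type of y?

x is assigned a bare integer (no decimal point), so it is an int; y is assigned a number with a decimal point, so it is a float

int, float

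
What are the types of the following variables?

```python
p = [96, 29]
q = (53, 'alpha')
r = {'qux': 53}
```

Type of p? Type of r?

p is assigned a list literal (square brackets); r is assigned a dict literal ({key: value})

list, dict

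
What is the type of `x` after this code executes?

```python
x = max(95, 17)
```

max() of ints returns int

int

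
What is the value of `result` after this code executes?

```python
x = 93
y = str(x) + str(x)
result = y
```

x = 93; y = '9393'; result = '9393'

'9393'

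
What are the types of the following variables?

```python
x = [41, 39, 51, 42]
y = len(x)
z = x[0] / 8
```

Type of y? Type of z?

len() returns int; int / int = float

int, float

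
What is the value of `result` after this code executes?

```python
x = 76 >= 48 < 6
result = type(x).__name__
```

x is bool; result = 'bool'

'bool'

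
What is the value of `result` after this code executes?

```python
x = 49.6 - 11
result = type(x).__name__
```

x is float; result = 'float'

'float'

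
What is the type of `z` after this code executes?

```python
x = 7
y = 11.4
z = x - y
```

int - float = float

float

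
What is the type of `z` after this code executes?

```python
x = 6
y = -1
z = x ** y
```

int ** negative = float

float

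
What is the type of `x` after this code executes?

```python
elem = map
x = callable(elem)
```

callable() returns bool

bool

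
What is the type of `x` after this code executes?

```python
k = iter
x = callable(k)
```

callable() returns bool

bool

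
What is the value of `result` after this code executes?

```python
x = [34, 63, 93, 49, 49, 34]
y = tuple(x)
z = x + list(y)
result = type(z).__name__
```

x is list; y is tuple; z is list; result = 'list'

'list'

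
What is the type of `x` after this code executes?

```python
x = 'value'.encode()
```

str.encode() returns bytes

bytes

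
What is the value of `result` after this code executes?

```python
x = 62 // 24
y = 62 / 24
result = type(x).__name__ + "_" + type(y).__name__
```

x is int; y is float; result = 'int_float'

'int_float'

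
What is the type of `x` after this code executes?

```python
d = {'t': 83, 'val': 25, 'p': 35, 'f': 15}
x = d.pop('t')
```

dict.pop() returns the value

int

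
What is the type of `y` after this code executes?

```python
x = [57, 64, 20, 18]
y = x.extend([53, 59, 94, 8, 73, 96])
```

list.extend() returns None

NoneType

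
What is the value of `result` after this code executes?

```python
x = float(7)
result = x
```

x = 7.0; result = 7.0

7.0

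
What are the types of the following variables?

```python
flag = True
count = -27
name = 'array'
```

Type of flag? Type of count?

flag is assigned the constant True, which has type bool; count is assigned a bare integer (no decimal point), so it is an int

bool, int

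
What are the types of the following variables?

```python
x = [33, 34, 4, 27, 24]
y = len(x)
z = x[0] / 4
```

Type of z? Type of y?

int / int = float; len() returns int

float, int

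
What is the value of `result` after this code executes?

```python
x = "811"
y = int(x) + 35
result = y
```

x = '811'; y = 846; result = 846

846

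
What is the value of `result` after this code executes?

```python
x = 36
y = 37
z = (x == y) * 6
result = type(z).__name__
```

x is int; y is int; z is int; result = 'int'

'int'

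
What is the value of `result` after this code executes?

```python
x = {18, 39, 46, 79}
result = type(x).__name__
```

x is set; result = 'set'

'set'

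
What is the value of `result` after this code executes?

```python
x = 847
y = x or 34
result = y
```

x = 847; y = 847; result = 847

847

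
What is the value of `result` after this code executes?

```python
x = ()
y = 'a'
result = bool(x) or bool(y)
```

x = (); y = 'a'; result = True

True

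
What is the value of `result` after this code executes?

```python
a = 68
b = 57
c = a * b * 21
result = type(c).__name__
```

a is int; b is int; c is int; result = 'int'

'int'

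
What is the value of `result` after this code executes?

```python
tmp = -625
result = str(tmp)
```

tmp = -625; result = '-625'

'-625'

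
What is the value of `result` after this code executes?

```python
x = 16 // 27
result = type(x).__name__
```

x is int; result = 'int'

'int'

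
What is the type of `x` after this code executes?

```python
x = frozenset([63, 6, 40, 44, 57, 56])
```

frozenset() returns frozenset

frozenset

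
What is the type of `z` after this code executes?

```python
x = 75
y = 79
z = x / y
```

int / int = float

float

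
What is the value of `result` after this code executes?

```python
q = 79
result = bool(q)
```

q = 79; result = True

True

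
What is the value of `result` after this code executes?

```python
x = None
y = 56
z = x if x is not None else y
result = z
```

x = None; y = 56; z = 56; result = 56

56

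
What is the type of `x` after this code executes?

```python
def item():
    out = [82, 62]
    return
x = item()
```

Bare return returns None

NoneType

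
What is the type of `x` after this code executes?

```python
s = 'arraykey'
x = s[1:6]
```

Slicing a str returns str

str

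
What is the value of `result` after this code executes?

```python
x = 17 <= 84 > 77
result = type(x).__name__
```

x is bool; result = 'bool'

'bool'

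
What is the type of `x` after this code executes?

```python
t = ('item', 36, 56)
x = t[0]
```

Index 0 of tuple is a str literal

str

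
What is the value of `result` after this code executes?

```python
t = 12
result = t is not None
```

t = 12; result = True

True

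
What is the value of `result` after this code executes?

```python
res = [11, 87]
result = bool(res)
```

res = [11, 87]; result = True

True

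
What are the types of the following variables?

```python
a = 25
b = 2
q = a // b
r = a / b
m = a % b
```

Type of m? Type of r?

% of ints returns int; / returns float

int, float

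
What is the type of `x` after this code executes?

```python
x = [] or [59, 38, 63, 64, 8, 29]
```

'or' returns first truthy value (list)

list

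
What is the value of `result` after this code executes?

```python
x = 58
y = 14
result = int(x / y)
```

x = 58; y = 14; result = 4

4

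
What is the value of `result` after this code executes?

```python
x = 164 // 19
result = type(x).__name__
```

x is int; result = 'int'

'int'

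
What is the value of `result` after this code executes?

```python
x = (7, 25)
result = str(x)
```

x = (7, 25); result = '(7, 25)'

'(7, 25)'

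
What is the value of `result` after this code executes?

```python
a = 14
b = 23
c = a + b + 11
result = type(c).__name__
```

a is int; b is int; c is int; result = 'int'

'int'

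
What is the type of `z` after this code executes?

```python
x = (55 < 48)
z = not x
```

'not' returns bool

bool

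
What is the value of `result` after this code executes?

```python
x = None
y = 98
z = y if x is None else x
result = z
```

x = None; y = 98; z = 98; result = 98

98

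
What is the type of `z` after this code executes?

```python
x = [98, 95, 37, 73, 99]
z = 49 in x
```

'in' operator returns bool

bool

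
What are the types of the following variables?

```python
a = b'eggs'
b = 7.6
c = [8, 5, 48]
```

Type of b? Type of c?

b is assigned a number with a decimal point, so it is a float; c is assigned a list literal (square brackets)

float, list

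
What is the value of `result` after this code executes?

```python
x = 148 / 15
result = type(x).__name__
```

x is float; result = 'float'

'float'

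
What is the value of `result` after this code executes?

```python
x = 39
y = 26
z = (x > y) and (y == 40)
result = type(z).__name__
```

x is int; y is int; z is bool; result = 'bool'

'bool'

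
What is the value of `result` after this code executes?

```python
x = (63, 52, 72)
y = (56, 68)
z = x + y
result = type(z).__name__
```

x is tuple; y is tuple; z is tuple; result = 'tuple'

'tuple'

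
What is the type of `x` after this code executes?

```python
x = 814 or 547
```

'or' returns first truthy value (int)

int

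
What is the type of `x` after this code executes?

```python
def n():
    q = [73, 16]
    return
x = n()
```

Bare return returns None

NoneType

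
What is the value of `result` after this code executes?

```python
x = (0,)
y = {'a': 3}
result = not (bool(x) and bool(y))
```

x = (0,); y = {'a': 3}; result = False

False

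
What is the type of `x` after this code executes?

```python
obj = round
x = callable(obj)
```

callable() returns bool

bool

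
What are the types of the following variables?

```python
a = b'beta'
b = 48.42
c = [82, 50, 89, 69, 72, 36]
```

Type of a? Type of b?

a is assigned a bytes literal (b'...' prefix); b is assigned a number with a decimal point, so it is a float

bytes, float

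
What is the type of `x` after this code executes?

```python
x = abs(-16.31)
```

abs() of float returns float

float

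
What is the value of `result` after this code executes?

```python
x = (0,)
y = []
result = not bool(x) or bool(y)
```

x = (0,); y = []; result = False

False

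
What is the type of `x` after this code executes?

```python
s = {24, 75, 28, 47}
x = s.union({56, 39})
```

set.union() returns a new set

set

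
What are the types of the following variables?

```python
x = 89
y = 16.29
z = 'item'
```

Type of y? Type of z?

y is assigned a number with a decimal point, so it is a float; z is assigned a quoted string literal, so it is a str

float, str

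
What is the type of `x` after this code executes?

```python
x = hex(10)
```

hex() returns str representation

str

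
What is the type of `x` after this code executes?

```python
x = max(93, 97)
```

max() of ints returns int

int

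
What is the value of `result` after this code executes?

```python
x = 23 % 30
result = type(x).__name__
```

x is int; result = 'int'

'int'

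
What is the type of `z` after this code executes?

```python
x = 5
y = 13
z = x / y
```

int / int = float

float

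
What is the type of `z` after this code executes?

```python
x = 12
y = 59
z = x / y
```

int / int = float

float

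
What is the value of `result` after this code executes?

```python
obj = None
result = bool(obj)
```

obj = None; result = False

False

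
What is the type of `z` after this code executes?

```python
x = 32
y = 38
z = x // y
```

int // int = int

int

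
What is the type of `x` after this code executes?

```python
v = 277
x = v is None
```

'is' comparison returns bool

bool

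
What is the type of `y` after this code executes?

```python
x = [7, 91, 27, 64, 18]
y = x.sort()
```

list.sort() returns None (mutates in place)

NoneType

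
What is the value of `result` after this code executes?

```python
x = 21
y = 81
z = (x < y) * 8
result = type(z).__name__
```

x is int; y is int; z is int; result = 'int'

'int'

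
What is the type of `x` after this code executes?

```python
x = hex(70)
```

hex() returns str representation

str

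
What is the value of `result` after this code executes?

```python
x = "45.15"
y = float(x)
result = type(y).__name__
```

x is str; y is float; result = 'float'

'float'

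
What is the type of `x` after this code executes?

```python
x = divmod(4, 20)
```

divmod() returns tuple of (quotient, remainder)

tuple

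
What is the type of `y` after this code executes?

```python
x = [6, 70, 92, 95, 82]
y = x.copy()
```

list.copy() returns list

list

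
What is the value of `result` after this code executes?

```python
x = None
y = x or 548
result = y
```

x = None; y = 548; result = 548

548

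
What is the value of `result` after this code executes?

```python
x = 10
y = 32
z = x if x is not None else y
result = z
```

x = 10; y = 32; z = 10; result = 10

10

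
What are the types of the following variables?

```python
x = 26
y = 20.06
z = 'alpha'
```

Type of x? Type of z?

x is assigned a bare integer (no decimal point), so it is an int; z is assigned a quoted string literal, so it is a str

int, str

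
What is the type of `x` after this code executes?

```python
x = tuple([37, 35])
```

tuple() constructor returns tuple

tuple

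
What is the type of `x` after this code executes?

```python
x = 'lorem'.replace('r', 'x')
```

str.replace() returns str

str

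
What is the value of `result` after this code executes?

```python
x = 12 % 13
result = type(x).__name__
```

x is int; result = 'int'

'int'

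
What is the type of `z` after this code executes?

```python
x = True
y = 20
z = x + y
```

bool + int = int (bool is subclass of int)

int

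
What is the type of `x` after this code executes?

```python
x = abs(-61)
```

abs() of int returns int

int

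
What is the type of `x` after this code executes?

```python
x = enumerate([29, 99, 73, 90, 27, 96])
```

enumerate() returns an enumerate object

enumerate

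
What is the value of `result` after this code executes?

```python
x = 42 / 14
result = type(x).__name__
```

x is float; result = 'float'

'float'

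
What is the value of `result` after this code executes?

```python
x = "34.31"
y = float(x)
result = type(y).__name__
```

x is str; y is float; result = 'float'

'float'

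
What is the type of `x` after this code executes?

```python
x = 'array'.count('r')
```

str.count() returns int

int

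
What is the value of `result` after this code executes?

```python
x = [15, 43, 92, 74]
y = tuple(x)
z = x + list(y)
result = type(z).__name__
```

x is list; y is tuple; z is list; result = 'list'

'list'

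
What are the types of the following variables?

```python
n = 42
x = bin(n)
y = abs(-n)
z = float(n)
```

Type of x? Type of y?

bin() returns str; abs() of int returns int

str, int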